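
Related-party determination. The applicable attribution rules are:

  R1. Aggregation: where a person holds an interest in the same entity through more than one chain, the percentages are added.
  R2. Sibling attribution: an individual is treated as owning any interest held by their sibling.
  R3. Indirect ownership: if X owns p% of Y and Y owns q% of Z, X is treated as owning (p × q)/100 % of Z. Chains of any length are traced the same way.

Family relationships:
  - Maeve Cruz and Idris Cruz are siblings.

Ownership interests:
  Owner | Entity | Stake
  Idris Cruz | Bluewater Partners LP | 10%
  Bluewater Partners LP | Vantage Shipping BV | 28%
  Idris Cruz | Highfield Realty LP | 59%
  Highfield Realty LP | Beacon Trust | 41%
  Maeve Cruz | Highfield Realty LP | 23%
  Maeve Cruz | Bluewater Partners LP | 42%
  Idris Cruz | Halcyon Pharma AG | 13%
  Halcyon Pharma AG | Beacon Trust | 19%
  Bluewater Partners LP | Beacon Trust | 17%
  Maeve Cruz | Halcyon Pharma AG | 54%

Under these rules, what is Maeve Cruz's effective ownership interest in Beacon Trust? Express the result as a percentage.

By sibling attribution (R2), Maeve Cruz is treated as also owning Idris Cruz's interest in Halcyon Pharma AG, giving 54% + 13% = 67%.
By sibling attribution (R2), Maeve Cruz is treated as also owning Idris Cruz's interest in Highfield Realty LP, giving 23% + 59% = 82%.
By sibling attribution (R2), Maeve Cruz is treated as also owning Idris Cruz's interest in Bluewater Partners LP, giving 42% + 10% = 52%.
Chain via Halcyon Pharma AG (R3): 67% × 19% = 12.73% of Beacon Trust.
Chain via Highfield Realty LP (R3): 82% × 41% = 33.62% of Beacon Trust.
Chain via Bluewater Partners LP (R3): 52% × 17% = 8.84% of Beacon Trust.
Aggregating (R1): 12.73% + 33.62% + 8.84% = 55.19%.

55.19%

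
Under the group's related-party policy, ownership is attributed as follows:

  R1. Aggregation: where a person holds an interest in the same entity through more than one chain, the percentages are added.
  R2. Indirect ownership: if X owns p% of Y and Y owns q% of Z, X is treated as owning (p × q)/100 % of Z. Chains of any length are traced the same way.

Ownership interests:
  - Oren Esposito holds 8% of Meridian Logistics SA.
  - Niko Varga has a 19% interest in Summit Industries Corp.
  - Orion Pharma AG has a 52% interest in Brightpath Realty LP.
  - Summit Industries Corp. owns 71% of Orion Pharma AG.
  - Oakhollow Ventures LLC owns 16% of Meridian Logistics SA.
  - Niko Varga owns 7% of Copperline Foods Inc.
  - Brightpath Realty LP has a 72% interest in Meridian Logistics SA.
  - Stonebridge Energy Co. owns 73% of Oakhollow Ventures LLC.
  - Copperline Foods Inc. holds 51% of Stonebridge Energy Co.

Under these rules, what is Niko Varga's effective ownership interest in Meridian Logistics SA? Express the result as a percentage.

5.467632%

Chain via Summit Industries Corp. → Orion Pharma AG → Brightpath Realty LP (R2): 19% × 71% × 52% × 72% = 5.050656% of Meridian Logistics SA.
Chain via Copperline Foods Inc. → Stonebridge Energy Co. → Oakhollow Ventures LLC (R2): 7% × 51% × 73% × 16% = 0.416976% of Meridian Logistics SA.
Aggregating (R1): 5.050656% + 0.416976% = 5.467632%.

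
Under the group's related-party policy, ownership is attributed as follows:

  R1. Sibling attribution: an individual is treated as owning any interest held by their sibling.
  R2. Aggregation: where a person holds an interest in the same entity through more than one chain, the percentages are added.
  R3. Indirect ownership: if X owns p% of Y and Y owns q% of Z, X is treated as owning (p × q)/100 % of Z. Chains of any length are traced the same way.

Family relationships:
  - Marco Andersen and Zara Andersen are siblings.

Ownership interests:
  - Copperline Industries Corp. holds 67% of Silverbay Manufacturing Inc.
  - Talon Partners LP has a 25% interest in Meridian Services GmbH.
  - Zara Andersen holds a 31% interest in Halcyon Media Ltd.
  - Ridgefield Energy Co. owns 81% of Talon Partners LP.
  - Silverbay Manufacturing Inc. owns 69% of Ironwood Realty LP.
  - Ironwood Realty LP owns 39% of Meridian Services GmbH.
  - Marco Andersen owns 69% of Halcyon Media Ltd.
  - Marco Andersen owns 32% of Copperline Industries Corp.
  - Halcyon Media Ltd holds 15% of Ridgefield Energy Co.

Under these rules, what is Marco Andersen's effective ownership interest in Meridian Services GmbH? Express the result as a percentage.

8.807004%

By sibling attribution (R1), Marco Andersen is treated as also owning Zara Andersen's interest in Halcyon Media Ltd, giving 69% + 31% = 100%.
Chain via Halcyon Media Ltd → Ridgefield Energy Co. → Talon Partners LP (R3): 100% × 15% × 81% × 25% = 3.0375% of Meridian Services GmbH.
Chain via Copperline Industries Corp. → Silverbay Manufacturing Inc. → Ironwood Realty LP (R3): 32% × 67% × 69% × 39% = 5.769504% of Meridian Services GmbH.
Aggregating (R2): 3.0375% + 5.769504% = 8.807004%.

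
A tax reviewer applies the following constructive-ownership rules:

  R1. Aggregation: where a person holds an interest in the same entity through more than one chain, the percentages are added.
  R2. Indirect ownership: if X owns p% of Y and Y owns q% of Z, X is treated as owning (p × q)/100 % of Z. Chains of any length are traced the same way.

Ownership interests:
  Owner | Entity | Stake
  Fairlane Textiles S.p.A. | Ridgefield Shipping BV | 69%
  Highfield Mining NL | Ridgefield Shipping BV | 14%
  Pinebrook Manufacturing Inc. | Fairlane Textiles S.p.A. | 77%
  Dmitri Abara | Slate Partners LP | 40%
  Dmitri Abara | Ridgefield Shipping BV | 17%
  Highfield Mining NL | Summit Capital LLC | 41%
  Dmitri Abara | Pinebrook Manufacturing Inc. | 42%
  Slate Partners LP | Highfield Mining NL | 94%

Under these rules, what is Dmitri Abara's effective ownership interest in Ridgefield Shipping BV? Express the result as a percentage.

44.5786%

Chain via Pinebrook Manufacturing Inc. → Fairlane Textiles S.p.A. (R2): 42% × 77% × 69% = 22.3146% of Ridgefield Shipping BV.
Chain via Slate Partners LP → Highfield Mining NL (R2): 40% × 94% × 14% = 5.264% of Ridgefield Shipping BV.
Direct interest in Ridgefield Shipping BV: 17%.
Aggregating (R1): 22.3146% + 5.264% + 17% = 44.5786%.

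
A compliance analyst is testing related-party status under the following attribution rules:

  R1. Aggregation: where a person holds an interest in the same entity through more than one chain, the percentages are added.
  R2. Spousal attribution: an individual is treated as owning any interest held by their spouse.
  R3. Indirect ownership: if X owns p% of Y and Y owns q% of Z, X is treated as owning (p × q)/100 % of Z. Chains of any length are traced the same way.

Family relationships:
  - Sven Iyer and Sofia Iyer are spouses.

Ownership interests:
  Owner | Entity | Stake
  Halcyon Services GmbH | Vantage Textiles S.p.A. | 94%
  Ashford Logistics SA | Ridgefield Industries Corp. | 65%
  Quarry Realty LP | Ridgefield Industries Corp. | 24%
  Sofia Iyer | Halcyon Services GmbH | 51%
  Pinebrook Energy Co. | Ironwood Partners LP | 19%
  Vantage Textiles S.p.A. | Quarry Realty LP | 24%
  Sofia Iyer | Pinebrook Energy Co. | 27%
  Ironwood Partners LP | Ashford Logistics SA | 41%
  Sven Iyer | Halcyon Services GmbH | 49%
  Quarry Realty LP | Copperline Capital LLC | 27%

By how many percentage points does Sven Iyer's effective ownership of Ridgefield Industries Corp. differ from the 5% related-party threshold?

By spousal attribution (R2), Sven Iyer is treated as also owning Sofia Iyer's interest in Halcyon Services GmbH, giving 49% + 51% = 100%.
By spousal attribution (R2), Sven Iyer is treated as owning Sofia Iyer's 27% interest in Pinebrook Energy Co.
Chain via Halcyon Services GmbH → Vantage Textiles S.p.A. → Quarry Realty LP (R3): 100% × 94% × 24% × 24% = 5.4144% of Ridgefield Industries Corp.
Chain via Pinebrook Energy Co. → Ironwood Partners LP → Ashford Logistics SA (R3): 27% × 19% × 41% × 65% = 1.367145% of Ridgefield Industries Corp.
Aggregating (R1): 5.4144% + 1.367145% = 6.781545%.
6.781545% exceeds the 5% threshold by 1.781545 percentage points.

1.781545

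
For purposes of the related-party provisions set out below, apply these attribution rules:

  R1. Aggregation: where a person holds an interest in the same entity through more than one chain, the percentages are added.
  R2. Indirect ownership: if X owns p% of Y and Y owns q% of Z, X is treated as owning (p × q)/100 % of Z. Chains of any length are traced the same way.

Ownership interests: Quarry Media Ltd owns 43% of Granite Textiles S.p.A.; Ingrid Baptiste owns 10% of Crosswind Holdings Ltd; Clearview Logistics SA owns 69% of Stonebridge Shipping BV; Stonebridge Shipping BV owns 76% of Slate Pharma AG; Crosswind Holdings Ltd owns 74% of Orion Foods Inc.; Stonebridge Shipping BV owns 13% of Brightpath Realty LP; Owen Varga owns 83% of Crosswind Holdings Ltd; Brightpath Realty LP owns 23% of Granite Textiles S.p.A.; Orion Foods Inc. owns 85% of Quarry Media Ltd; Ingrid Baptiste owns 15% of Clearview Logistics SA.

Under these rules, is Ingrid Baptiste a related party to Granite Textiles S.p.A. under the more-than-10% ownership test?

Chain via Crosswind Holdings Ltd → Orion Foods Inc. → Quarry Media Ltd (R2): 10% × 74% × 85% × 43% = 2.7047% of Granite Textiles S.p.A.
Chain via Clearview Logistics SA → Stonebridge Shipping BV → Brightpath Realty LP (R2): 15% × 69% × 13% × 23% = 0.309465% of Granite Textiles S.p.A.
Aggregating (R1): 2.7047% + 0.309465% = 3.014165%.
3.014165% does not exceed the 10% threshold, so Ingrid is not a related party to Granite Textiles S.p.A.

No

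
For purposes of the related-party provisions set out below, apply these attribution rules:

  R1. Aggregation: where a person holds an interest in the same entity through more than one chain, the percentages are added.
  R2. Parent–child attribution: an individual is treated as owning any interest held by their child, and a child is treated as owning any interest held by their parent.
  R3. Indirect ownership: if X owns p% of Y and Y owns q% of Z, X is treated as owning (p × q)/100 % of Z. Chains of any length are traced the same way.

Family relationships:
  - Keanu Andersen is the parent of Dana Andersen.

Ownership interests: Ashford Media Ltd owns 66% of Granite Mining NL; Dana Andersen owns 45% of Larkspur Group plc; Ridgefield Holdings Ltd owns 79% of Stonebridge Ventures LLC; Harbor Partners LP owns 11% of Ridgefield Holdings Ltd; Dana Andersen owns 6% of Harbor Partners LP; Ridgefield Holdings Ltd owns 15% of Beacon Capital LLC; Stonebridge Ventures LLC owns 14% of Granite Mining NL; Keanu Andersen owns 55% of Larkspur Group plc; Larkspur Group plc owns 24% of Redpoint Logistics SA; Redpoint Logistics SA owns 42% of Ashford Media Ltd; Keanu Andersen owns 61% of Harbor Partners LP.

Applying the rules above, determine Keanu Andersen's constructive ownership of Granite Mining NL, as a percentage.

7.467922%

By parent–child attribution (R2), Keanu Andersen is treated as also owning Dana Andersen's interest in Harbor Partners LP, giving 61% + 6% = 67%.
By parent–child attribution (R2), Keanu Andersen is treated as also owning Dana Andersen's interest in Larkspur Group plc, giving 55% + 45% = 100%.
Chain via Harbor Partners LP → Ridgefield Holdings Ltd → Stonebridge Ventures LLC (R3): 67% × 11% × 79% × 14% = 0.815122% of Granite Mining NL.
Chain via Larkspur Group plc → Redpoint Logistics SA → Ashford Media Ltd (R3): 100% × 24% × 42% × 66% = 6.6528% of Granite Mining NL.
Aggregating (R1): 0.815122% + 6.6528% = 7.467922%.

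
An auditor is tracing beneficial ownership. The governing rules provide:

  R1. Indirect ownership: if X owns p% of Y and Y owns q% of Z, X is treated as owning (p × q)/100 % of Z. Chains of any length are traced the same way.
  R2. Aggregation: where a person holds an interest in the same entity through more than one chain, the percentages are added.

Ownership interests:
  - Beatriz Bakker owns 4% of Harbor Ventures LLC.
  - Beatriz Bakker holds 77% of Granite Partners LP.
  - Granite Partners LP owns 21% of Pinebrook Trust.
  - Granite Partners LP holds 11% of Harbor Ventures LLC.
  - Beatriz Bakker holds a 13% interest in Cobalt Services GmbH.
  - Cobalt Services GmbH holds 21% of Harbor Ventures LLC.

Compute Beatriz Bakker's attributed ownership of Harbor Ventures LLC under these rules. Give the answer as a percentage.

15.2%

Chain via Cobalt Services GmbH (R1): 13% × 21% = 2.73% of Harbor Ventures LLC.
Chain via Granite Partners LP (R1): 77% × 11% = 8.47% of Harbor Ventures LLC.
Direct interest in Harbor Ventures LLC: 4%.
Aggregating (R2): 2.73% + 8.47% + 4% = 15.2%.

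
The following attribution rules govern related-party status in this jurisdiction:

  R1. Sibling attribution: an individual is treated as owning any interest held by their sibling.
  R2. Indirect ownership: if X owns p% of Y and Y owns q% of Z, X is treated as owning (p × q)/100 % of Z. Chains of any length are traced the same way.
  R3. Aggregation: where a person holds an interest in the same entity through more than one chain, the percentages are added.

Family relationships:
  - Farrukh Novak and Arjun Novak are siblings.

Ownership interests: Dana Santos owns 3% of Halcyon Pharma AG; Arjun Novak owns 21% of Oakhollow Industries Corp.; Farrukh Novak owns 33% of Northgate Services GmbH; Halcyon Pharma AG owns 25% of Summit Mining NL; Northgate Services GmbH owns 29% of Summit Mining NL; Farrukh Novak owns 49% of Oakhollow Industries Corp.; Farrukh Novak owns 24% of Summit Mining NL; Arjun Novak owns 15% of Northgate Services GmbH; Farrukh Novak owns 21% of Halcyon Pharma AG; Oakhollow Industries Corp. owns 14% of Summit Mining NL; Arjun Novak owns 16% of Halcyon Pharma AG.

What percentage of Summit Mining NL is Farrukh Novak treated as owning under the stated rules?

By sibling attribution (R1), Farrukh Novak is treated as also owning Arjun Novak's interest in Northgate Services GmbH, giving 33% + 15% = 48%.
By sibling attribution (R1), Farrukh Novak is treated as also owning Arjun Novak's interest in Oakhollow Industries Corp, giving 49% + 21% = 70%.
By sibling attribution (R1), Farrukh Novak is treated as also owning Arjun Novak's interest in Halcyon Pharma AG, giving 21% + 16% = 37%.
Chain via Northgate Services GmbH (R2): 48% × 29% = 13.92% of Summit Mining NL.
Chain via Oakhollow Industries Corp. (R2): 70% × 14% = 9.8% of Summit Mining NL.
Chain via Halcyon Pharma AG (R2): 37% × 25% = 9.25% of Summit Mining NL.
Direct interest in Summit Mining NL: 24%.
Aggregating (R3): 13.92% + 9.8% + 9.25% + 24% = 56.97%.

56.97%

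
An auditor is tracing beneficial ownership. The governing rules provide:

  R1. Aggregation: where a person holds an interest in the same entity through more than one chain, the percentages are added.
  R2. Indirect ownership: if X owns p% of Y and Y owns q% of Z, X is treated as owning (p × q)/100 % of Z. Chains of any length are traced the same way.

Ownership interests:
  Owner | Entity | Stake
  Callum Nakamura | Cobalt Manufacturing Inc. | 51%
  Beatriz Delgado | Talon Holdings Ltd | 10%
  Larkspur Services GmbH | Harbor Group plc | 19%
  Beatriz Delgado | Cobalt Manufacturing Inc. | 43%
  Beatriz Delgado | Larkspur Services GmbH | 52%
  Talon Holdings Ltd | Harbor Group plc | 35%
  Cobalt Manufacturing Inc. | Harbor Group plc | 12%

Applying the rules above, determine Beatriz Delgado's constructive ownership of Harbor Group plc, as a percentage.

Chain via Cobalt Manufacturing Inc. (R2): 43% × 12% = 5.16% of Harbor Group plc.
Chain via Talon Holdings Ltd (R2): 10% × 35% = 3.5% of Harbor Group plc.
Chain via Larkspur Services GmbH (R2): 52% × 19% = 9.88% of Harbor Group plc.
Aggregating (R1): 5.16% + 3.5% + 9.88% = 18.54%.

18.54%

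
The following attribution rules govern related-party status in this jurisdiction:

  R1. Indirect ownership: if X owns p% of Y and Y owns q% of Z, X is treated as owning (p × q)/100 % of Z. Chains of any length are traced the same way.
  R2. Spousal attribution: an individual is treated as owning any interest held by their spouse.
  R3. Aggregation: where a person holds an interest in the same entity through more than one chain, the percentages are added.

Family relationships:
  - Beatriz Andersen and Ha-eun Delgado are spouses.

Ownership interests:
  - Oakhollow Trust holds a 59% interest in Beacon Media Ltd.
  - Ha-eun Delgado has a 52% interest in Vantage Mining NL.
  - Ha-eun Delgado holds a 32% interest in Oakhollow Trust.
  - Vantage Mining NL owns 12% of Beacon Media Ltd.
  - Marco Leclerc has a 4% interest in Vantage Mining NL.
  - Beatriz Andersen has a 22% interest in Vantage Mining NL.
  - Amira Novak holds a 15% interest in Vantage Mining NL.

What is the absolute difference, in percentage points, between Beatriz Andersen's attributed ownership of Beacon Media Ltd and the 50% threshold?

By spousal attribution (R2), Beatriz Andersen is treated as also owning Ha-eun Delgado's interest in Vantage Mining NL, giving 22% + 52% = 74%.
By spousal attribution (R2), Beatriz Andersen is treated as owning Ha-eun Delgado's 32% interest in Oakhollow Trust.
Chain via Vantage Mining NL (R1): 74% × 12% = 8.88% of Beacon Media Ltd.
Chain via Oakhollow Trust (R1): 32% × 59% = 18.88% of Beacon Media Ltd.
Aggregating (R3): 8.88% + 18.88% = 27.76%.
27.76% falls short of the 50% threshold by 22.24 percentage points.

22.24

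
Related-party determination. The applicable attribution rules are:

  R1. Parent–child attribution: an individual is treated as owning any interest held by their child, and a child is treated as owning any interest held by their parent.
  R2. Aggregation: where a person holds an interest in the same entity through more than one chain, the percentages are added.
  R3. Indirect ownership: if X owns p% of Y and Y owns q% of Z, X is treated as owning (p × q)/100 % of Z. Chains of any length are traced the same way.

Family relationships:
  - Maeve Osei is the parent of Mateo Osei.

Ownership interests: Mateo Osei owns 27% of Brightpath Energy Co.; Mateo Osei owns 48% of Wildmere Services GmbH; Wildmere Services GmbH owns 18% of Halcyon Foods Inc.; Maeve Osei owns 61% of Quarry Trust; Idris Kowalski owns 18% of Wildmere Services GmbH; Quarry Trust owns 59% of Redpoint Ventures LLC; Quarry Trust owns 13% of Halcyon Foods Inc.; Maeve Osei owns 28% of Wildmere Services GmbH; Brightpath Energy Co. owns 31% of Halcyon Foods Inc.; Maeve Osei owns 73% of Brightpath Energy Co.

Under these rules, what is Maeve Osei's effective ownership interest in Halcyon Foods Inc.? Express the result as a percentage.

52.61%

By parent–child attribution (R1), Maeve Osei is treated as also owning Mateo Osei's interest in Wildmere Services GmbH, giving 28% + 48% = 76%.
By parent–child attribution (R1), Maeve Osei is treated as also owning Mateo Osei's interest in Brightpath Energy Co, giving 73% + 27% = 100%.
Chain via Quarry Trust (R3): 61% × 13% = 7.93% of Halcyon Foods Inc.
Chain via Wildmere Services GmbH (R3): 76% × 18% = 13.68% of Halcyon Foods Inc.
Chain via Brightpath Energy Co. (R3): 100% × 31% = 31% of Halcyon Foods Inc.
Aggregating (R2): 7.93% + 13.68% + 31% = 52.61%.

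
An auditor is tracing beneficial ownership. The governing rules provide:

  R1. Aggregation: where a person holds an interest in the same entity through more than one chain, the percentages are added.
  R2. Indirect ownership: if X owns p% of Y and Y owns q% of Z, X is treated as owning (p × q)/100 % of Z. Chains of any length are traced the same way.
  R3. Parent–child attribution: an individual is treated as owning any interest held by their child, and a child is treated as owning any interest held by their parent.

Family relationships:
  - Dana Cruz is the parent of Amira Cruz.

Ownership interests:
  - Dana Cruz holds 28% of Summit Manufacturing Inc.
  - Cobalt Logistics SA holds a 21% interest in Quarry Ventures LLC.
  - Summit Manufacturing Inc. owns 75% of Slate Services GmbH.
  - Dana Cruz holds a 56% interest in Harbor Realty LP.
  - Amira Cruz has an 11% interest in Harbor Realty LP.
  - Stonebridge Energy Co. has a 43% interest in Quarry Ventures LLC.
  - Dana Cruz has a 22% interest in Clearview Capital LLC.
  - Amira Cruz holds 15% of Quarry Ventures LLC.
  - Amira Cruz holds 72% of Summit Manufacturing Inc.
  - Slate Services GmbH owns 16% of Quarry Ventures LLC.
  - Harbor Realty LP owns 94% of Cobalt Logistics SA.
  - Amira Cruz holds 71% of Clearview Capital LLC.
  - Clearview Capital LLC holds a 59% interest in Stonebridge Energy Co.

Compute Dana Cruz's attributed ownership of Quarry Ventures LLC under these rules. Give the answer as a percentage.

63.8199%

By parent–child attribution (R3), Dana Cruz is treated as also owning Amira Cruz's interest in Harbor Realty LP, giving 56% + 11% = 67%.
By parent–child attribution (R3), Dana Cruz is treated as also owning Amira Cruz's interest in Clearview Capital LLC, giving 22% + 71% = 93%.
By parent–child attribution (R3), Dana Cruz is treated as also owning Amira Cruz's interest in Summit Manufacturing Inc, giving 28% + 72% = 100%.
By parent–child attribution (R3), Dana Cruz is treated as owning Amira Cruz's 15% interest in Quarry Ventures LLC.
Chain via Harbor Realty LP → Cobalt Logistics SA (R2): 67% × 94% × 21% = 13.2258% of Quarry Ventures LLC.
Chain via Clearview Capital LLC → Stonebridge Energy Co. (R2): 93% × 59% × 43% = 23.5941% of Quarry Ventures LLC.
Chain via Summit Manufacturing Inc. → Slate Services GmbH (R2): 100% × 75% × 16% = 12% of Quarry Ventures LLC.
Direct interest in Quarry Ventures LLC: 15%.
Aggregating (R1): 13.2258% + 23.5941% + 12% + 15% = 63.8199%.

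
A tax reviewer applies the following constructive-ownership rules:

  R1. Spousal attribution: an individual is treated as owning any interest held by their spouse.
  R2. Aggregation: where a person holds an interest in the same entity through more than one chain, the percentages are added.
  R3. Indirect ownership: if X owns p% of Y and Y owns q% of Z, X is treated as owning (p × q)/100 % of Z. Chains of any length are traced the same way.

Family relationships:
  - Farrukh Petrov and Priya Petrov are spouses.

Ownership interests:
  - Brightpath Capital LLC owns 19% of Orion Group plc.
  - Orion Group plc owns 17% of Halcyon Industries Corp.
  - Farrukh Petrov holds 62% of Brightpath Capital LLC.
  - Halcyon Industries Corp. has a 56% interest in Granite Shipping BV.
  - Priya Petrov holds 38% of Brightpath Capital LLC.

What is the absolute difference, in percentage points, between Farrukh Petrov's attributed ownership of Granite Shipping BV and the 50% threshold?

48.1912

By spousal attribution (R1), Farrukh Petrov is treated as also owning Priya Petrov's interest in Brightpath Capital LLC, giving 62% + 38% = 100%.
Chain via Brightpath Capital LLC → Orion Group plc → Halcyon Industries Corp. (R3): 100% × 19% × 17% × 56% = 1.8088% of Granite Shipping BV.
1.8088% falls short of the 50% threshold by 48.1912 percentage points.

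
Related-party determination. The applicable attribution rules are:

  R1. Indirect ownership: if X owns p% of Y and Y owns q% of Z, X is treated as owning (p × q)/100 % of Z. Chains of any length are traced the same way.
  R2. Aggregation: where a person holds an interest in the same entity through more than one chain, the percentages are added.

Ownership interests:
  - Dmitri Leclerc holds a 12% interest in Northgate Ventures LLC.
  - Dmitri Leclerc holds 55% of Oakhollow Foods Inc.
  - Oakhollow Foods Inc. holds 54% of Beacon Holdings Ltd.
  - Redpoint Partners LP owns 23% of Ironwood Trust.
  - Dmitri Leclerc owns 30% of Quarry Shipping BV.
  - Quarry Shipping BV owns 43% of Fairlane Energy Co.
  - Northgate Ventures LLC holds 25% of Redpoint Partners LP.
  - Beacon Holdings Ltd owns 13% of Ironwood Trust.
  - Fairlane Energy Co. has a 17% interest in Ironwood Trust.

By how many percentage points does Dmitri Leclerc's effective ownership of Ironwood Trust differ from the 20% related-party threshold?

Chain via Northgate Ventures LLC → Redpoint Partners LP (R1): 12% × 25% × 23% = 0.69% of Ironwood Trust.
Chain via Oakhollow Foods Inc. → Beacon Holdings Ltd (R1): 55% × 54% × 13% = 3.861% of Ironwood Trust.
Chain via Quarry Shipping BV → Fairlane Energy Co. (R1): 30% × 43% × 17% = 2.193% of Ironwood Trust.
Aggregating (R2): 0.69% + 3.861% + 2.193% = 6.744%.
6.744% falls short of the 20% threshold by 13.256 percentage points.

13.256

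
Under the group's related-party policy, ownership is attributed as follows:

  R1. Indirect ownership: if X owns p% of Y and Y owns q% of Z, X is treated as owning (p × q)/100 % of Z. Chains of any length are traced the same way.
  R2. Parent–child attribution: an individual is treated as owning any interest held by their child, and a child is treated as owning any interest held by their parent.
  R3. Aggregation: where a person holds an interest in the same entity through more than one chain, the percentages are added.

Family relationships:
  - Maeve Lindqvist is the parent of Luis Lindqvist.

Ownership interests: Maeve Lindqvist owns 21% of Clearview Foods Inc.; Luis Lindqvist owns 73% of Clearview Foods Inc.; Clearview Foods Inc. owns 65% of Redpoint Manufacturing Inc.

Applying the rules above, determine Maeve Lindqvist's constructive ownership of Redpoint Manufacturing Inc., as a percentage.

By parent–child attribution (R2), Maeve Lindqvist is treated as also owning Luis Lindqvist's interest in Clearview Foods Inc, giving 21% + 73% = 94%.
Chain via Clearview Foods Inc. (R1): 94% × 65% = 61.1% of Redpoint Manufacturing Inc.

61.1%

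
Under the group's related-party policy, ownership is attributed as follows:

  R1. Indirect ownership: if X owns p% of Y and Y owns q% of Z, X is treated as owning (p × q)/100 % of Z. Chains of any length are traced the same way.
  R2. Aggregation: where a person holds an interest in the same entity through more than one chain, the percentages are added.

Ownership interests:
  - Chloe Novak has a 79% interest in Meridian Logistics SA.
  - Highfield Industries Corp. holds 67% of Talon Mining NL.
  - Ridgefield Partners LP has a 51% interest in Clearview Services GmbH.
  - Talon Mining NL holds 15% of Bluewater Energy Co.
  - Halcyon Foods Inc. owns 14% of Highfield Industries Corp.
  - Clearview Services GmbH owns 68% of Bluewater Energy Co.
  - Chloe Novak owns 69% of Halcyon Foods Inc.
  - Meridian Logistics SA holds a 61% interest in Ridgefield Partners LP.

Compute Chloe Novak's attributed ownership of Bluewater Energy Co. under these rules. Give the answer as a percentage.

17.683122%

Chain via Meridian Logistics SA → Ridgefield Partners LP → Clearview Services GmbH (R1): 79% × 61% × 51% × 68% = 16.712292% of Bluewater Energy Co.
Chain via Halcyon Foods Inc. → Highfield Industries Corp. → Talon Mining NL (R1): 69% × 14% × 67% × 15% = 0.97083% of Bluewater Energy Co.
Aggregating (R2): 16.712292% + 0.97083% = 17.683122%.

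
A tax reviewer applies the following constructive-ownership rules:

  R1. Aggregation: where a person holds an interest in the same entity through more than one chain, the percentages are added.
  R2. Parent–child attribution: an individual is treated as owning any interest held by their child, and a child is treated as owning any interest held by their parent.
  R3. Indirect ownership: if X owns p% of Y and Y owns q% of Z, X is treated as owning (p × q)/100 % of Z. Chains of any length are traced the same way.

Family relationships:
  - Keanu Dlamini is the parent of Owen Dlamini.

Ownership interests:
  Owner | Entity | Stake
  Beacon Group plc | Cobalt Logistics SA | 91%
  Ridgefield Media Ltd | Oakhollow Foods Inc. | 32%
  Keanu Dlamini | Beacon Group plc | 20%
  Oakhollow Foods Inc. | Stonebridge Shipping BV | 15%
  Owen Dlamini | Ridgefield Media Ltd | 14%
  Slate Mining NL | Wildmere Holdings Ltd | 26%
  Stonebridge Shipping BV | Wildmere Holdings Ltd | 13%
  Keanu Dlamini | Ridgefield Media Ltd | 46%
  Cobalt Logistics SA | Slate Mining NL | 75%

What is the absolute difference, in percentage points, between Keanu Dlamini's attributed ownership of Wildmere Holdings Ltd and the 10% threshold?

6.0766

By parent–child attribution (R2), Keanu Dlamini is treated as also owning Owen Dlamini's interest in Ridgefield Media Ltd, giving 46% + 14% = 60%.
Chain via Ridgefield Media Ltd → Oakhollow Foods Inc. → Stonebridge Shipping BV (R3): 60% × 32% × 15% × 13% = 0.3744% of Wildmere Holdings Ltd.
Chain via Beacon Group plc → Cobalt Logistics SA → Slate Mining NL (R3): 20% × 91% × 75% × 26% = 3.549% of Wildmere Holdings Ltd.
Aggregating (R1): 0.3744% + 3.549% = 3.9234%.
3.9234% falls short of the 10% threshold by 6.0766 percentage points.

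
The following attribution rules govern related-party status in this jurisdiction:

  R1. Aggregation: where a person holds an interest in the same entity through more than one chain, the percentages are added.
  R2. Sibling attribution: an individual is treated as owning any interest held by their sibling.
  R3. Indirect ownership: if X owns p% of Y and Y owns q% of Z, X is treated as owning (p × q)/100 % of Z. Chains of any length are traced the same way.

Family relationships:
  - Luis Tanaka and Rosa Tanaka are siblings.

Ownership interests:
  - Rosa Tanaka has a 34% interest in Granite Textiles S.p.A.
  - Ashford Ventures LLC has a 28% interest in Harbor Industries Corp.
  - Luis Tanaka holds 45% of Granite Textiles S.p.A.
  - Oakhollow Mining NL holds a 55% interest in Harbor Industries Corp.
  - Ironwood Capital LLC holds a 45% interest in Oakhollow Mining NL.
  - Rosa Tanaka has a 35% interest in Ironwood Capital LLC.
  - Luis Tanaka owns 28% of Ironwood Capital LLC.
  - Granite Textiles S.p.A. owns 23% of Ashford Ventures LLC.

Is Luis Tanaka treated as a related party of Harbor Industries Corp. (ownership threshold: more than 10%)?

Yes

By sibling attribution (R2), Luis Tanaka is treated as also owning Rosa Tanaka's interest in Granite Textiles S.p.A, giving 45% + 34% = 79%.
By sibling attribution (R2), Luis Tanaka is treated as also owning Rosa Tanaka's interest in Ironwood Capital LLC, giving 28% + 35% = 63%.
Chain via Granite Textiles S.p.A. → Ashford Ventures LLC (R3): 79% × 23% × 28% = 5.0876% of Harbor Industries Corp.
Chain via Ironwood Capital LLC → Oakhollow Mining NL (R3): 63% × 45% × 55% = 15.5925% of Harbor Industries Corp.
Aggregating (R1): 5.0876% + 15.5925% = 20.6801%.
20.6801% exceeds the 10% threshold, so Luis is a related party to Harbor Industries Corp.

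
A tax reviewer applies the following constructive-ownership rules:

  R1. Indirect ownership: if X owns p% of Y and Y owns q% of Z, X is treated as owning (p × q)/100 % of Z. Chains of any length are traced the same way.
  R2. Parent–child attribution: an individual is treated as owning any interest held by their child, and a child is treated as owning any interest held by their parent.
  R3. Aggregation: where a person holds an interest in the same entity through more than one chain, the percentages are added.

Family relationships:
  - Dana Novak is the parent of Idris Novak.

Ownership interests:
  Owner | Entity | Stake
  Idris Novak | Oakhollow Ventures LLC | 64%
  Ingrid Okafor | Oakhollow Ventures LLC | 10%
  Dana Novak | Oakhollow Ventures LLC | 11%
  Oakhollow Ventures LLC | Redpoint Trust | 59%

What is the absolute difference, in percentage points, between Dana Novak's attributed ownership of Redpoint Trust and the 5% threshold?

39.25

By parent–child attribution (R2), Dana Novak is treated as also owning Idris Novak's interest in Oakhollow Ventures LLC, giving 11% + 64% = 75%.
Chain via Oakhollow Ventures LLC (R1): 75% × 59% = 44.25% of Redpoint Trust.
44.25% exceeds the 5% threshold by 39.25 percentage points.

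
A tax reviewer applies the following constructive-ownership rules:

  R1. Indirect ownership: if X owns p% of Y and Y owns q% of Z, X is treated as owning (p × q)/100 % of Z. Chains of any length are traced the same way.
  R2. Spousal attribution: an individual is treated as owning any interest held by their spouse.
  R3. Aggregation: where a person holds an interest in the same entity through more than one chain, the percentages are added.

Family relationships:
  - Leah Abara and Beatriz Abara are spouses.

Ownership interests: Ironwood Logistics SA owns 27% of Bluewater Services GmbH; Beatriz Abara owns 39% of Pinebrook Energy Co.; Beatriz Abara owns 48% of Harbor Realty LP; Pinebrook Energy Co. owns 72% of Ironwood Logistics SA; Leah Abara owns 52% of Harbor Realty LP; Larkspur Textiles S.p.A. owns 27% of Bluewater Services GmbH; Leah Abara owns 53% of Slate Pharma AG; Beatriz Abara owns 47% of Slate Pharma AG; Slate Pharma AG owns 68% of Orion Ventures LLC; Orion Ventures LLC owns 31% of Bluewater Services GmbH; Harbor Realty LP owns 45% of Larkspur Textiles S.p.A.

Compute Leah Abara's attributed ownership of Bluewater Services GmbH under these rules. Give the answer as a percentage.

40.8116%

By spousal attribution (R2), Leah Abara is treated as also owning Beatriz Abara's interest in Harbor Realty LP, giving 52% + 48% = 100%.
By spousal attribution (R2), Leah Abara is treated as also owning Beatriz Abara's interest in Slate Pharma AG, giving 53% + 47% = 100%.
By spousal attribution (R2), Leah Abara is treated as owning Beatriz Abara's 39% interest in Pinebrook Energy Co.
Chain via Harbor Realty LP → Larkspur Textiles S.p.A. (R1): 100% × 45% × 27% = 12.15% of Bluewater Services GmbH.
Chain via Slate Pharma AG → Orion Ventures LLC (R1): 100% × 68% × 31% = 21.08% of Bluewater Services GmbH.
Chain via Pinebrook Energy Co. → Ironwood Logistics SA (R1): 39% × 72% × 27% = 7.5816% of Bluewater Services GmbH.
Aggregating (R3): 12.15% + 21.08% + 7.5816% = 40.8116%.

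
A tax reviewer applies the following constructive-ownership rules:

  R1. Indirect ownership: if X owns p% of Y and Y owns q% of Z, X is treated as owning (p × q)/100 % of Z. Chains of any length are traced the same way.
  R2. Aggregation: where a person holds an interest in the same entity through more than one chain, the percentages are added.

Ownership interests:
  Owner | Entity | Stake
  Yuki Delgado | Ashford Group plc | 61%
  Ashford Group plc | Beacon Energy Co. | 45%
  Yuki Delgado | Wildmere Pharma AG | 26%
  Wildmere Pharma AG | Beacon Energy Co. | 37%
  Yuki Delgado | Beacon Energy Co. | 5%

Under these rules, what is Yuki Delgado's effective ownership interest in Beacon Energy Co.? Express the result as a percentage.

Chain via Ashford Group plc (R1): 61% × 45% = 27.45% of Beacon Energy Co.
Chain via Wildmere Pharma AG (R1): 26% × 37% = 9.62% of Beacon Energy Co.
Direct interest in Beacon Energy Co: 5%.
Aggregating (R2): 27.45% + 9.62% + 5% = 42.07%.

42.07%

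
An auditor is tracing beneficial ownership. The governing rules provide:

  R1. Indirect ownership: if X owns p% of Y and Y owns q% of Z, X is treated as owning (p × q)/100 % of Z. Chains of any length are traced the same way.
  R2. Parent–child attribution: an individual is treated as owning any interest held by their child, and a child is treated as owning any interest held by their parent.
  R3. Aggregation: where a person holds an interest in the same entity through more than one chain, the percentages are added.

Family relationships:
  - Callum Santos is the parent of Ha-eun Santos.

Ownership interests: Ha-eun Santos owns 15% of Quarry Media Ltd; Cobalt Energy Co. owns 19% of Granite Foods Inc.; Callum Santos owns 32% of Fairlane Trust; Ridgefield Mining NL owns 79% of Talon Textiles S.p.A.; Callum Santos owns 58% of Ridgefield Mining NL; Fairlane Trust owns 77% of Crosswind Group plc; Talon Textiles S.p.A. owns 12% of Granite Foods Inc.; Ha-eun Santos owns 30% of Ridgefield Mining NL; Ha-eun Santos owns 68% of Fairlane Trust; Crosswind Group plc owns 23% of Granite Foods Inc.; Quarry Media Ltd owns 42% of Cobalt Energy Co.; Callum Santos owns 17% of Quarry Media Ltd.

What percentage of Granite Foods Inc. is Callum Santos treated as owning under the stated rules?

28.606%

By parent–child attribution (R2), Callum Santos is treated as also owning Ha-eun Santos's interest in Quarry Media Ltd, giving 17% + 15% = 32%.
By parent–child attribution (R2), Callum Santos is treated as also owning Ha-eun Santos's interest in Ridgefield Mining NL, giving 58% + 30% = 88%.
By parent–child attribution (R2), Callum Santos is treated as also owning Ha-eun Santos's interest in Fairlane Trust, giving 32% + 68% = 100%.
Chain via Quarry Media Ltd → Cobalt Energy Co. (R1): 32% × 42% × 19% = 2.5536% of Granite Foods Inc.
Chain via Ridgefield Mining NL → Talon Textiles S.p.A. (R1): 88% × 79% × 12% = 8.3424% of Granite Foods Inc.
Chain via Fairlane Trust → Crosswind Group plc (R1): 100% × 77% × 23% = 17.71% of Granite Foods Inc.
Aggregating (R3): 2.5536% + 8.3424% + 17.71% = 28.606%.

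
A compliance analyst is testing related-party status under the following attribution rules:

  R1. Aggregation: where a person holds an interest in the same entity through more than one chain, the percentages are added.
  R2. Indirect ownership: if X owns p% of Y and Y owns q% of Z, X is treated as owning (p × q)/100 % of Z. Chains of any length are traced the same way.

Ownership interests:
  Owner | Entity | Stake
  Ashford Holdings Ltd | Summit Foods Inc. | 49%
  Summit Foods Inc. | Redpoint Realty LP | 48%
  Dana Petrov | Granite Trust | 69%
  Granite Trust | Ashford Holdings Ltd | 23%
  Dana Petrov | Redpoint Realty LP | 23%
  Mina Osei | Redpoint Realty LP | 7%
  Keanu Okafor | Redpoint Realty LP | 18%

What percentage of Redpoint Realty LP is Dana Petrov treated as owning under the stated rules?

Chain via Granite Trust → Ashford Holdings Ltd → Summit Foods Inc. (R2): 69% × 23% × 49% × 48% = 3.732624% of Redpoint Realty LP.
Direct interest in Redpoint Realty LP: 23%.
Aggregating (R1): 3.732624% + 23% = 26.732624%.

26.732624%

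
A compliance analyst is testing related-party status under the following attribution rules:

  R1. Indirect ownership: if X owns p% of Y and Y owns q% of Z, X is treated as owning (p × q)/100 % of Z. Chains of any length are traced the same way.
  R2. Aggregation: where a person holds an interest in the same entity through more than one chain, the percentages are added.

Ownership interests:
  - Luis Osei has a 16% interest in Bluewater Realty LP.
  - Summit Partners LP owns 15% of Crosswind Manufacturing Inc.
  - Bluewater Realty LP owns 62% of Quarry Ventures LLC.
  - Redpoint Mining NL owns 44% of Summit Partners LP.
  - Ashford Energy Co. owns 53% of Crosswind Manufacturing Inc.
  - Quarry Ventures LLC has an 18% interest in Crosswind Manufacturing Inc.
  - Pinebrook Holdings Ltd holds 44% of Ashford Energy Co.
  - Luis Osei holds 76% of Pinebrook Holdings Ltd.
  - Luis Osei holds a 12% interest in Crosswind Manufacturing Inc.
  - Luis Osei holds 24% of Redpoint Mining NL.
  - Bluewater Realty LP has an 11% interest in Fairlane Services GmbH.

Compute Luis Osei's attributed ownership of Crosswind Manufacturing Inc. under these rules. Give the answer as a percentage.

33.0928%

Chain via Redpoint Mining NL → Summit Partners LP (R1): 24% × 44% × 15% = 1.584% of Crosswind Manufacturing Inc.
Chain via Pinebrook Holdings Ltd → Ashford Energy Co. (R1): 76% × 44% × 53% = 17.7232% of Crosswind Manufacturing Inc.
Chain via Bluewater Realty LP → Quarry Ventures LLC (R1): 16% × 62% × 18% = 1.7856% of Crosswind Manufacturing Inc.
Direct interest in Crosswind Manufacturing Inc: 12%.
Aggregating (R2): 1.584% + 17.7232% + 1.7856% + 12% = 33.0928%.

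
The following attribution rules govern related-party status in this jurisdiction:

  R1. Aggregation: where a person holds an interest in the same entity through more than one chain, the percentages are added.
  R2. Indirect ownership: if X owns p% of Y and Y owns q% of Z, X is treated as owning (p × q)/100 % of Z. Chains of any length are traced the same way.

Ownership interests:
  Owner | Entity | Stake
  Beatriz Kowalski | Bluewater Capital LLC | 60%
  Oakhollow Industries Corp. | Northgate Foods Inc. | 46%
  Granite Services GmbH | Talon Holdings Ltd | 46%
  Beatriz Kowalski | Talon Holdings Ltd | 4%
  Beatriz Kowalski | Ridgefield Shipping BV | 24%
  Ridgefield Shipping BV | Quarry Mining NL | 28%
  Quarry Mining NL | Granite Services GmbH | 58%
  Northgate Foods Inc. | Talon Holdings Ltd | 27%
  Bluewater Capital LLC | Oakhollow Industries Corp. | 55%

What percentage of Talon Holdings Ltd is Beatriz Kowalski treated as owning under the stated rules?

Chain via Ridgefield Shipping BV → Quarry Mining NL → Granite Services GmbH (R2): 24% × 28% × 58% × 46% = 1.792896% of Talon Holdings Ltd.
Chain via Bluewater Capital LLC → Oakhollow Industries Corp. → Northgate Foods Inc. (R2): 60% × 55% × 46% × 27% = 4.0986% of Talon Holdings Ltd.
Direct interest in Talon Holdings Ltd: 4%.
Aggregating (R1): 1.792896% + 4.0986% + 4% = 9.891496%.

9.891496%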